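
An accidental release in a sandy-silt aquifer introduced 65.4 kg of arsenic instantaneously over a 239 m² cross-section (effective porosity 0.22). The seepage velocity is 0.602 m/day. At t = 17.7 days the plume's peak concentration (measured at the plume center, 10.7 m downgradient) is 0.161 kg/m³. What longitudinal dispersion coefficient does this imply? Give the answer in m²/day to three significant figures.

0.268 m²/day

At the plume center C_max = M/(n_e·A·√(4πDt)), so D = M²/(4πt·(n_e·A·C_max)²).
n_e·A·C_max = 0.22 × 239 × 0.161 = 8.465 kg/m.
D = 65.4²/(4π × 17.7 × 8.465²) = 0.268 m²/day.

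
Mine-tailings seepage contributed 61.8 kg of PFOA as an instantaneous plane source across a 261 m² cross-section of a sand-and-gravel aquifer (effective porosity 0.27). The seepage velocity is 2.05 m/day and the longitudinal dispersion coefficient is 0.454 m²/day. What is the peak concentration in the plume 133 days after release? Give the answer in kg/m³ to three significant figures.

The peak of an instantaneous 1D plume sits at x = vt; there the Gaussian factor is 1 and C_max = M/(n_e·A·√(4πDt)), where n_e·A is the pore area the mass is dissolved in.
√(4πDt) = √(4π × 0.454 × 133) = 27.55 m, so C_max = 61.8/(0.27 × 261 × 27.55) = 0.0318 kg/m³.

0.0318 kg/m³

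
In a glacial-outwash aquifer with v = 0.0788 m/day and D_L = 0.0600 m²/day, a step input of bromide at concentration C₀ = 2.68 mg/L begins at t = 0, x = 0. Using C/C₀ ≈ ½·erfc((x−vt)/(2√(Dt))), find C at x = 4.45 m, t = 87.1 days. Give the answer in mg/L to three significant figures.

2.07 mg/L

For a continuous step input, C/C₀ ≈ ½·erfc((x−vt)/(2√(Dt))).
vt = 0.0788 × 87.1 = 6.86348 m and 2√(Dt) = 2√(0.0600 × 87.1) = 4.572 m.
Argument (x−vt)/(2√(Dt)) = (4.45 − 6.86348)/4.572 = -0.5279; ½·erfc(-0.5279) = 0.7723.
C = 2.68 × 0.7723 = 2.07 mg/L.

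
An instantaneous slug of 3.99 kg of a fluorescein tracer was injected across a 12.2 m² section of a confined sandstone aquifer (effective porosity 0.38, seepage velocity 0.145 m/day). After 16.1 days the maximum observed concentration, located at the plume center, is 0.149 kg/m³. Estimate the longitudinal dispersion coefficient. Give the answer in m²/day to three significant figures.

At the plume center C_max = M/(n_e·A·√(4πDt)), so D = M²/(4πt·(n_e·A·C_max)²).
n_e·A·C_max = 0.38 × 12.2 × 0.149 = 0.6908 kg/m.
D = 3.99²/(4π × 16.1 × 0.6908²) = 0.165 m²/day.

0.165 m²/day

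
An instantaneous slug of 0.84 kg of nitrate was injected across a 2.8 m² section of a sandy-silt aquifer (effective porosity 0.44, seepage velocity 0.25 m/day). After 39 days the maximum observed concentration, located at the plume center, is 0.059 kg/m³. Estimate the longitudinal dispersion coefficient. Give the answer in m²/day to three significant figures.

At the plume center C_max = M/(n_e·A·√(4πDt)), so D = M²/(4πt·(n_e·A·C_max)²).
n_e·A·C_max = 0.44 × 2.8 × 0.059 = 0.07269 kg/m.
D = 0.84²/(4π × 39 × 0.07269²) = 0.272 m²/day.

0.272 m²/day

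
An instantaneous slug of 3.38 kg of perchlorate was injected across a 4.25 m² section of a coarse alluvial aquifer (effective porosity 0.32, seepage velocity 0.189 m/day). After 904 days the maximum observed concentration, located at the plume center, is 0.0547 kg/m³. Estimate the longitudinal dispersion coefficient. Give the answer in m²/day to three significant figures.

0.182 m²/day

At the plume center C_max = M/(n_e·A·√(4πDt)), so D = M²/(4πt·(n_e·A·C_max)²).
n_e·A·C_max = 0.32 × 4.25 × 0.0547 = 0.07439 kg/m.
D = 3.38²/(4π × 904 × 0.07439²) = 0.182 m²/day.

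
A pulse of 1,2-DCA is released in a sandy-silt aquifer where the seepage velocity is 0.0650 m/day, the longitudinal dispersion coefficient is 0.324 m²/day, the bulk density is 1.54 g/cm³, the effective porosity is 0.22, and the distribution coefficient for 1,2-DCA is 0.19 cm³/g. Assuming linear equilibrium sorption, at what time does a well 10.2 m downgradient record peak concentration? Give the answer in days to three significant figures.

228 days

Retardation factor R = 1 + ρ_b·K_d/n = 1 + 1.54 × 0.19/0.22 = 2.330.
Sorption retards both mechanisms: v_R = v/R = 0.02790 m/day, D_R = D/R = 0.1391 m²/day.
Peak time from v_R²t² + 2D_R t − x² = 0: t = (√(D_R² + v_R²x²) − D_R)/v_R².
√(D_R² + v_R²x²) = √(0.1391² + 0.02790² × 10.2²) = 0.3168; v_R² = 0.0007784.
t = (0.3168 − 0.1391)/0.0007784 = 228 days.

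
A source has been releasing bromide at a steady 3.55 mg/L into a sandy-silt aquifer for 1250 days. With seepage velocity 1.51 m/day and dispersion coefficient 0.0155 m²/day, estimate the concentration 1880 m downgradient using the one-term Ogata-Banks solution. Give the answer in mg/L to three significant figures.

For a continuous step input, C/C₀ ≈ ½·erfc((x−vt)/(2√(Dt))).
vt = 1.51 × 1250 = 1887.5 m and 2√(Dt) = 2√(0.0155 × 1250) = 8.803 m.
Argument (x−vt)/(2√(Dt)) = (1880 − 1887.5)/8.803 = -0.8520; ½·erfc(-0.8520) = 0.8859.
C = 3.55 × 0.8859 = 3.14 mg/L.

3.14 mg/L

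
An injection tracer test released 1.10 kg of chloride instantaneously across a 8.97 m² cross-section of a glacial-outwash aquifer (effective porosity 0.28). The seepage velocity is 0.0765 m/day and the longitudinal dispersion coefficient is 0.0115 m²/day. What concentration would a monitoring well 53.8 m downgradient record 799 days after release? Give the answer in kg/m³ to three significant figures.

For an instantaneous plane source, C(x,t) = M/(n_e·A·√(4πDt)) · exp(−(x−vt)²/(4Dt)), with n_e·A the pore (flow) area.
Plume center vt = 0.0765 × 799 = 61.1235 m, so the well at 53.8 m is 7.3235 m upgradient of the peak.
√(4πDt) = 10.75 m, giving peak height M/(n_e·A·√(4πDt)) = 1.10/(0.28 × 8.97 × 10.75) = 0.04074 kg/m³.
(x−vt)²/(4Dt) = (-7.3235)²/(4 × 0.0115 × 799) = 1.459; exp(−1.459) = 0.2325.
C = 0.04074 × 0.2325 = 0.00947 kg/m³.

0.00947 kg/m³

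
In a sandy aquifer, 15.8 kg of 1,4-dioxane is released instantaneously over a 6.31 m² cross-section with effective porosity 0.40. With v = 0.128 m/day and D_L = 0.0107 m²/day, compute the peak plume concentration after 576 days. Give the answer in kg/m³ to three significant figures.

0.711 kg/m³

The peak of an instantaneous 1D plume sits at x = vt; there the Gaussian factor is 1 and C_max = M/(n_e·A·√(4πDt)), where n_e·A is the pore area the mass is dissolved in.
√(4πDt) = √(4π × 0.0107 × 576) = 8.801 m, so C_max = 15.8/(0.40 × 6.31 × 8.801) = 0.711 kg/m³.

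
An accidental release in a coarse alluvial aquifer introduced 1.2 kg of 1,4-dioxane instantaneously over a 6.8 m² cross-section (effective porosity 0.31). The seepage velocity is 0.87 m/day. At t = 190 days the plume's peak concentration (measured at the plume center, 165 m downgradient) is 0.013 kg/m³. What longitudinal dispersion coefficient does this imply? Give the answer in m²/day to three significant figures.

0.803 m²/day

At the plume center C_max = M/(n_e·A·√(4πDt)), so D = M²/(4πt·(n_e·A·C_max)²).
n_e·A·C_max = 0.31 × 6.8 × 0.013 = 0.02740 kg/m.
D = 1.2²/(4π × 190 × 0.02740²) = 0.803 m²/day.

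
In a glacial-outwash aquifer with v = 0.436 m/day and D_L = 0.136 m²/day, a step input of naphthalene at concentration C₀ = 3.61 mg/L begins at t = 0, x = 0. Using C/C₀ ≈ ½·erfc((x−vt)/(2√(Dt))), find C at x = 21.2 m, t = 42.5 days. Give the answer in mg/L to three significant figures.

0.780 mg/L

For a continuous step input, C/C₀ ≈ ½·erfc((x−vt)/(2√(Dt))).
vt = 0.436 × 42.5 = 18.53 m and 2√(Dt) = 2√(0.136 × 42.5) = 4.808 m.
Argument (x−vt)/(2√(Dt)) = (21.2 − 18.53)/4.808 = 0.5553; ½·erfc(0.5553) = 0.2161.
C = 3.61 × 0.2161 = 0.780 mg/L.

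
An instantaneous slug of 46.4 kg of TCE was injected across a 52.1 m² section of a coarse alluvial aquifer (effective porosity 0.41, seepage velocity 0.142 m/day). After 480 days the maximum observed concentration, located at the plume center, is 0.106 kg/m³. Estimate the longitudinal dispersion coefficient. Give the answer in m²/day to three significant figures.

At the plume center C_max = M/(n_e·A·√(4πDt)), so D = M²/(4πt·(n_e·A·C_max)²).
n_e·A·C_max = 0.41 × 52.1 × 0.106 = 2.264 kg/m.
D = 46.4²/(4π × 480 × 2.264²) = 0.0696 m²/day.

0.0696 m²/day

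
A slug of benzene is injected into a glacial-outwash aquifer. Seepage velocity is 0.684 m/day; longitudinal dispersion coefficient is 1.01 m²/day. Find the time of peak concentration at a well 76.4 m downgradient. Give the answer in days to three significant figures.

110 days

For the 1D instantaneous-source solution, setting ∂C/∂t = 0 at fixed x gives v²t² + 2Dt − x² = 0, so t = (√(D² + v²x²) − D)/v².
√(D² + v²x²) = √(1.01² + 0.684² × 76.4²) = 52.27; v² = 0.467856.
t = (52.27 − 1.01)/0.467856 = 110 days (vs. the pure-advection estimate x/v = 112 d).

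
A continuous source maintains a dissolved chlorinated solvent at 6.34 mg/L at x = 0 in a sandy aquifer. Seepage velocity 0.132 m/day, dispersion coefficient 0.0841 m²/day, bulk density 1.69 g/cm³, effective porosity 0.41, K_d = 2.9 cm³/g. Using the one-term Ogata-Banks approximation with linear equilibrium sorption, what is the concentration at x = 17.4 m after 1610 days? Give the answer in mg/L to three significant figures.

Retardation factor R = 1 + ρ_b·K_d/n = 1 + 1.69 × 2.9/0.41 = 12.95.
Sorption retards both mechanisms: v_R = v/R = 0.01019 m/day, D_R = D/R = 0.006494 m²/day.
v_R·t = 0.01019 × 1610 = 16.4059 m; 2√(D_R t) = 6.467 m; argument = (17.4 − 16.4059)/6.467 = 0.1537.
C = C₀ × ½·erfc(0.1537) = 6.34 × 0.4140 = 2.62 mg/L.

2.62 mg/L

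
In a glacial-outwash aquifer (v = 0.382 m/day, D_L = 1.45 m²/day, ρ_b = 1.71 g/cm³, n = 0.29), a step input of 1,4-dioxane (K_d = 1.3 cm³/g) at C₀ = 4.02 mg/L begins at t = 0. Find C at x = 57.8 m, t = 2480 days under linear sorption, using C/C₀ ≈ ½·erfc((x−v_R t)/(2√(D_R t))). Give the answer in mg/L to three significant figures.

Retardation factor R = 1 + ρ_b·K_d/n = 1 + 1.71 × 1.3/0.29 = 8.666.
Sorption retards both mechanisms: v_R = v/R = 0.04408 m/day, D_R = D/R = 0.1673 m²/day.
v_R·t = 0.04408 × 2480 = 109.3184 m; 2√(D_R t) = 40.74 m; argument = (57.8 − 109.3184)/40.74 = -1.265.
C = C₀ × ½·erfc(-1.265) = 4.02 × 0.9632 = 3.87 mg/L.

3.87 mg/L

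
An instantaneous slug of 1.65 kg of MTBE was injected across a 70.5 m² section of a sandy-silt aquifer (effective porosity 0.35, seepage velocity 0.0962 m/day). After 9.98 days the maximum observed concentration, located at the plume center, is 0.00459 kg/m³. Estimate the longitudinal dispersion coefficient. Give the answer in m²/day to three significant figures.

1.69 m²/day

At the plume center C_max = M/(n_e·A·√(4πDt)), so D = M²/(4πt·(n_e·A·C_max)²).
n_e·A·C_max = 0.35 × 70.5 × 0.00459 = 0.1133 kg/m.
D = 1.65²/(4π × 9.98 × 0.1133²) = 1.69 m²/day.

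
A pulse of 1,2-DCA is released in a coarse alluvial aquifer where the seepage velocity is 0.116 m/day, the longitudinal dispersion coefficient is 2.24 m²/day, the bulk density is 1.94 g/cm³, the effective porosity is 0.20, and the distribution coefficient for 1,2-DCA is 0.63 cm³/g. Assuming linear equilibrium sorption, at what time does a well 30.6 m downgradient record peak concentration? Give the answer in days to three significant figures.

1030 days

Retardation factor R = 1 + ρ_b·K_d/n = 1 + 1.94 × 0.63/0.20 = 7.111.
Sorption retards both mechanisms: v_R = v/R = 0.01631 m/day, D_R = D/R = 0.3150 m²/day.
Peak time from v_R²t² + 2D_R t − x² = 0: t = (√(D_R² + v_R²x²) − D_R)/v_R².
√(D_R² + v_R²x²) = √(0.3150² + 0.01631² × 30.6²) = 0.5902; v_R² = 0.0002660.
t = (0.5902 − 0.3150)/0.0002660 = 1030 days.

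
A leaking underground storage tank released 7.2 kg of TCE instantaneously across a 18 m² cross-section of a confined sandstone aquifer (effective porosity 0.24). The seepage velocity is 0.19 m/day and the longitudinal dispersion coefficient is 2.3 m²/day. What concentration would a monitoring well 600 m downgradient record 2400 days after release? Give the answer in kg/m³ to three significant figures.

0.00247 kg/m³

For an instantaneous plane source, C(x,t) = M/(n_e·A·√(4πDt)) · exp(−(x−vt)²/(4Dt)), with n_e·A the pore (flow) area.
Plume center vt = 0.19 × 2400 = 456 m, so the well at 600 m is 144 m downgradient of the peak.
√(4πDt) = 263.4 m, giving peak height M/(n_e·A·√(4πDt)) = 7.2/(0.24 × 18 × 263.4) = 0.006328 kg/m³.
(x−vt)²/(4Dt) = (144)²/(4 × 2.3 × 2400) = 0.9391; exp(−0.9391) = 0.3910.
C = 0.006328 × 0.3910 = 0.00247 kg/m³.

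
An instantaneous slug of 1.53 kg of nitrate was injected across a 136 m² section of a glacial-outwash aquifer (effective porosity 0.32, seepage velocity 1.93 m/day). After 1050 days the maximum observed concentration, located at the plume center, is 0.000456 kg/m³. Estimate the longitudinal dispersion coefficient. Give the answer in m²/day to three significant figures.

At the plume center C_max = M/(n_e·A·√(4πDt)), so D = M²/(4πt·(n_e·A·C_max)²).
n_e·A·C_max = 0.32 × 136 × 0.000456 = 0.01985 kg/m.
D = 1.53²/(4π × 1050 × 0.01985²) = 0.450 m²/day.

0.450 m²/day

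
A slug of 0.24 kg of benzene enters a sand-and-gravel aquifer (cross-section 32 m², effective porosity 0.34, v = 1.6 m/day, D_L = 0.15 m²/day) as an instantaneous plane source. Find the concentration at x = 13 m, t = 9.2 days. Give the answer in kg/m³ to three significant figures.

For an instantaneous plane source, C(x,t) = M/(n_e·A·√(4πDt)) · exp(−(x−vt)²/(4Dt)), with n_e·A the pore (flow) area.
Plume center vt = 1.6 × 9.2 = 14.72 m, so the well at 13 m is 1.72 m upgradient of the peak.
√(4πDt) = 4.164 m, giving peak height M/(n_e·A·√(4πDt)) = 0.24/(0.34 × 32 × 4.164) = 0.005298 kg/m³.
(x−vt)²/(4Dt) = (-1.72)²/(4 × 0.15 × 9.2) = 0.5359; exp(−0.5359) = 0.5851.
C = 0.005298 × 0.5851 = 0.00310 kg/m³.

0.00310 kg/m³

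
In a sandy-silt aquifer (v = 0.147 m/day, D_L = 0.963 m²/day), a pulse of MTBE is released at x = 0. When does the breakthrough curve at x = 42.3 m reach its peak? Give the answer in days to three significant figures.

247 days

For the 1D instantaneous-source solution, setting ∂C/∂t = 0 at fixed x gives v²t² + 2Dt − x² = 0, so t = (√(D² + v²x²) − D)/v².
√(D² + v²x²) = √(0.963² + 0.147² × 42.3²) = 6.292; v² = 0.021609.
t = (6.292 − 0.963)/0.021609 = 247 days (vs. the pure-advection estimate x/v = 288 d).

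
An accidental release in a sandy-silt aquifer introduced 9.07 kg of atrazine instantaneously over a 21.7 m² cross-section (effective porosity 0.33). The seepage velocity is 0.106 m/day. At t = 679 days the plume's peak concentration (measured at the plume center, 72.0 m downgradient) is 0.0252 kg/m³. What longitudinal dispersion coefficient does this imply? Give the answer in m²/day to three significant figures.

At the plume center C_max = M/(n_e·A·√(4πDt)), so D = M²/(4πt·(n_e·A·C_max)²).
n_e·A·C_max = 0.33 × 21.7 × 0.0252 = 0.1805 kg/m.
D = 9.07²/(4π × 679 × 0.1805²) = 0.296 m²/day.

0.296 m²/day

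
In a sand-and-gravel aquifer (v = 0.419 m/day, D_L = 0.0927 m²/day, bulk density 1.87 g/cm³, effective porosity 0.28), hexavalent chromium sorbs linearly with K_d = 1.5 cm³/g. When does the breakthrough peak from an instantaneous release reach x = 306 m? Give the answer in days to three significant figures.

8040 days

Retardation factor R = 1 + ρ_b·K_d/n = 1 + 1.87 × 1.5/0.28 = 11.02.
Sorption retards both mechanisms: v_R = v/R = 0.03802 m/day, D_R = D/R = 0.008412 m²/day.
Peak time from v_R²t² + 2D_R t − x² = 0: t = (√(D_R² + v_R²x²) − D_R)/v_R².
√(D_R² + v_R²x²) = √(0.008412² + 0.03802² × 306²) = 11.63; v_R² = 0.001446.
t = (11.63 − 0.008412)/0.001446 = 8040 days.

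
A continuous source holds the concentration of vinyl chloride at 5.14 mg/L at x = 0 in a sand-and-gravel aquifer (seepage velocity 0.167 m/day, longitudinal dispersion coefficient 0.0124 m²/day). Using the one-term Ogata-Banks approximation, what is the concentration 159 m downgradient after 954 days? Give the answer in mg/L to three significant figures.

2.70 mg/L

For a continuous step input, C/C₀ ≈ ½·erfc((x−vt)/(2√(Dt))).
vt = 0.167 × 954 = 159.318 m and 2√(Dt) = 2√(0.0124 × 954) = 6.879 m.
Argument (x−vt)/(2√(Dt)) = (159 − 159.318)/6.879 = -0.04623; ½·erfc(-0.04623) = 0.5261.
C = 5.14 × 0.5261 = 2.70 mg/L.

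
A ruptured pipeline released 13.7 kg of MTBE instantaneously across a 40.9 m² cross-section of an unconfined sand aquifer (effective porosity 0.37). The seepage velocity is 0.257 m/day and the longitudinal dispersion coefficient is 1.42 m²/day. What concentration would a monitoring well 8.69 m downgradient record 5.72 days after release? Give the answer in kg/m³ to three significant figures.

0.0180 kg/m³

For an instantaneous plane source, C(x,t) = M/(n_e·A·√(4πDt)) · exp(−(x−vt)²/(4Dt)), with n_e·A the pore (flow) area.
Plume center vt = 0.257 × 5.72 = 1.47004 m, so the well at 8.69 m is 7.21996 m downgradient of the peak.
√(4πDt) = 10.10 m, giving peak height M/(n_e·A·√(4πDt)) = 13.7/(0.37 × 40.9 × 10.10) = 0.08963 kg/m³.
(x−vt)²/(4Dt) = (7.21996)²/(4 × 1.42 × 5.72) = 1.604; exp(−1.604) = 0.2011.
C = 0.08963 × 0.2011 = 0.0180 kg/m³.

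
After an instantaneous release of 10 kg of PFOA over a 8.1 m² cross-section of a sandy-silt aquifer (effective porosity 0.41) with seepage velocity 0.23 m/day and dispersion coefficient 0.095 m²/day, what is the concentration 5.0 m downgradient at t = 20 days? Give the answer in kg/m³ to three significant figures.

0.603 kg/m³

For an instantaneous plane source, C(x,t) = M/(n_e·A·√(4πDt)) · exp(−(x−vt)²/(4Dt)), with n_e·A the pore (flow) area.
Plume center vt = 0.23 × 20 = 4.6 m, so the well at 5.0 m is 0.4 m downgradient of the peak.
√(4πDt) = 4.886 m, giving peak height M/(n_e·A·√(4πDt)) = 10/(0.41 × 8.1 × 4.886) = 0.6163 kg/m³.
(x−vt)²/(4Dt) = (0.4)²/(4 × 0.095 × 20) = 0.02105; exp(−0.02105) = 0.9792.
C = 0.6163 × 0.9792 = 0.603 kg/m³.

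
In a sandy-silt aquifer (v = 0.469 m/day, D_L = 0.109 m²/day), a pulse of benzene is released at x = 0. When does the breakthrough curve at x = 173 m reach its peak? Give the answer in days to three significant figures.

For the 1D instantaneous-source solution, setting ∂C/∂t = 0 at fixed x gives v²t² + 2Dt − x² = 0, so t = (√(D² + v²x²) − D)/v².
√(D² + v²x²) = √(0.109² + 0.469² × 173²) = 81.14; v² = 0.219961.
t = (81.14 − 0.109)/0.219961 = 368 days (vs. the pure-advection estimate x/v = 369 d).

368 days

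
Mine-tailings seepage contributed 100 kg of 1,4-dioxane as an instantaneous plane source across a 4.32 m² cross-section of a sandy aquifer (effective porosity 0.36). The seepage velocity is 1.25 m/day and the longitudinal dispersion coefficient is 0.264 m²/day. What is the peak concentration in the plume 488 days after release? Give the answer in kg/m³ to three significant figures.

The peak of an instantaneous 1D plume sits at x = vt; there the Gaussian factor is 1 and C_max = M/(n_e·A·√(4πDt)), where n_e·A is the pore area the mass is dissolved in.
√(4πDt) = √(4π × 0.264 × 488) = 40.24 m, so C_max = 100/(0.36 × 4.32 × 40.24) = 1.60 kg/m³.

1.60 kg/m³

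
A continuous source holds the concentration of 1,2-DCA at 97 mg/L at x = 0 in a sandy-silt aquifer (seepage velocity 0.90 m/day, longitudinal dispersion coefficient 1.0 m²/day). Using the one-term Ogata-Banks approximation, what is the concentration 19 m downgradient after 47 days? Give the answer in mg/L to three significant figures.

For a continuous step input, C/C₀ ≈ ½·erfc((x−vt)/(2√(Dt))).
vt = 0.90 × 47 = 42.3 m and 2√(Dt) = 2√(1.0 × 47) = 13.71 m.
Argument (x−vt)/(2√(Dt)) = (19 − 42.3)/13.71 = -1.699; ½·erfc(-1.699) = 0.9919.
C = 97 × 0.9919 = 96.2 mg/L.

96.2 mg/L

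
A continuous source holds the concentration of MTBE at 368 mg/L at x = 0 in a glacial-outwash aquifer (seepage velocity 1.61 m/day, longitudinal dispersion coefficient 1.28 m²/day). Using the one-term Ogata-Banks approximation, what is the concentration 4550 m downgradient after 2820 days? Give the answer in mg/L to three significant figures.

For a continuous step input, C/C₀ ≈ ½·erfc((x−vt)/(2√(Dt))).
vt = 1.61 × 2820 = 4540.2 m and 2√(Dt) = 2√(1.28 × 2820) = 120.2 m.
Argument (x−vt)/(2√(Dt)) = (4550 − 4540.2)/120.2 = 0.08153; ½·erfc(0.08153) = 0.4541.
C = 368 × 0.4541 = 167 mg/L.

167 mg/L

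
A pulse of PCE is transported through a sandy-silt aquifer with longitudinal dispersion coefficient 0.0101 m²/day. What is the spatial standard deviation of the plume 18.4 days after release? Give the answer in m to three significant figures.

0.610 m

Dispersive spreading gives a Gaussian with σ² = 2Dt; advection only shifts the center.
σ = √(2 × 0.0101 × 18.4) = 0.610 m.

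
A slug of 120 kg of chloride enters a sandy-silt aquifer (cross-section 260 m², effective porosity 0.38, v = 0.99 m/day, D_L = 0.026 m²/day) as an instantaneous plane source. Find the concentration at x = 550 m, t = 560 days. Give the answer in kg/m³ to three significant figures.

For an instantaneous plane source, C(x,t) = M/(n_e·A·√(4πDt)) · exp(−(x−vt)²/(4Dt)), with n_e·A the pore (flow) area.
Plume center vt = 0.99 × 560 = 554.4 m, so the well at 550 m is 4.4 m upgradient of the peak.
√(4πDt) = 13.53 m, giving peak height M/(n_e·A·√(4πDt)) = 120/(0.38 × 260 × 13.53) = 0.08977 kg/m³.
(x−vt)²/(4Dt) = (-4.4)²/(4 × 0.026 × 560) = 0.3324; exp(−0.3324) = 0.7172.
C = 0.08977 × 0.7172 = 0.0644 kg/m³.

0.0644 kg/m³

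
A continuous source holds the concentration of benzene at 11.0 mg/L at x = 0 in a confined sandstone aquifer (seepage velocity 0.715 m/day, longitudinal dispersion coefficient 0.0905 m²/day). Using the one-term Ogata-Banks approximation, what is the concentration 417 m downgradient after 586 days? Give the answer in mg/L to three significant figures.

For a continuous step input, C/C₀ ≈ ½·erfc((x−vt)/(2√(Dt))).
vt = 0.715 × 586 = 418.99 m and 2√(Dt) = 2√(0.0905 × 586) = 14.56 m.
Argument (x−vt)/(2√(Dt)) = (417 − 418.99)/14.56 = -0.1367; ½·erfc(-0.1367) = 0.5766.
C = 11.0 × 0.5766 = 6.34 mg/L.

6.34 mg/L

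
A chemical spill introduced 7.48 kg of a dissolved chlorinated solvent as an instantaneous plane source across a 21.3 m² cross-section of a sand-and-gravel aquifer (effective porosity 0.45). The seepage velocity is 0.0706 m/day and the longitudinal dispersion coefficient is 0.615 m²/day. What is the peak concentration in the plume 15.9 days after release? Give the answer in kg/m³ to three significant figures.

The peak of an instantaneous 1D plume sits at x = vt; there the Gaussian factor is 1 and C_max = M/(n_e·A·√(4πDt)), where n_e·A is the pore area the mass is dissolved in.
√(4πDt) = √(4π × 0.615 × 15.9) = 11.09 m, so C_max = 7.48/(0.45 × 21.3 × 11.09) = 0.0704 kg/m³.

0.0704 kg/m³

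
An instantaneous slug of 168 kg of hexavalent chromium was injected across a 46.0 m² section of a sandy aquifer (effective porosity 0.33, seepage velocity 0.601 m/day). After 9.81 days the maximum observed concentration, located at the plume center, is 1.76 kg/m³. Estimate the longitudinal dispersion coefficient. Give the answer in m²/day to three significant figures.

At the plume center C_max = M/(n_e·A·√(4πDt)), so D = M²/(4πt·(n_e·A·C_max)²).
n_e·A·C_max = 0.33 × 46.0 × 1.76 = 26.72 kg/m.
D = 168²/(4π × 9.81 × 26.72²) = 0.321 m²/day.

0.321 m²/day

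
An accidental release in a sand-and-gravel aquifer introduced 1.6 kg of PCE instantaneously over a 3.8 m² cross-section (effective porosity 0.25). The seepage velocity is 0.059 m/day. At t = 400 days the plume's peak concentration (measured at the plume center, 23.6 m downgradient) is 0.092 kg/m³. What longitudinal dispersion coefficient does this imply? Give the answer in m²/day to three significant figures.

At the plume center C_max = M/(n_e·A·√(4πDt)), so D = M²/(4πt·(n_e·A·C_max)²).
n_e·A·C_max = 0.25 × 3.8 × 0.092 = 0.08740 kg/m.
D = 1.6²/(4π × 400 × 0.08740²) = 0.0667 m²/day.

0.0667 m²/day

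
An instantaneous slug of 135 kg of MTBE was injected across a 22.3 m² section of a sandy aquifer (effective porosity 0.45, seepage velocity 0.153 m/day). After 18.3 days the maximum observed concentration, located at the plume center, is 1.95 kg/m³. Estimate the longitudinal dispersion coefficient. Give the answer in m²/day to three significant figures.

0.207 m²/day

At the plume center C_max = M/(n_e·A·√(4πDt)), so D = M²/(4πt·(n_e·A·C_max)²).
n_e·A·C_max = 0.45 × 22.3 × 1.95 = 19.57 kg/m.
D = 135²/(4π × 18.3 × 19.57²) = 0.207 m²/day.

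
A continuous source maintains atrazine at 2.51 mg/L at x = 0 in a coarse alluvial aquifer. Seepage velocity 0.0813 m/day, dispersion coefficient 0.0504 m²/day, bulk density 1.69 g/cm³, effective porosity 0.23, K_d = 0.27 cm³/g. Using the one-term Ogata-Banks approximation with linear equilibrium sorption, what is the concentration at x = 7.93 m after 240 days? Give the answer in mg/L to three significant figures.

0.785 mg/L

Retardation factor R = 1 + ρ_b·K_d/n = 1 + 1.69 × 0.27/0.23 = 2.984.
Sorption retards both mechanisms: v_R = v/R = 0.02725 m/day, D_R = D/R = 0.01689 m²/day.
v_R·t = 0.02725 × 240 = 6.54 m; 2√(D_R t) = 4.027 m; argument = (7.93 − 6.54)/4.027 = 0.3452.
C = C₀ × ½·erfc(0.3452) = 2.51 × 0.3127 = 0.785 mg/L.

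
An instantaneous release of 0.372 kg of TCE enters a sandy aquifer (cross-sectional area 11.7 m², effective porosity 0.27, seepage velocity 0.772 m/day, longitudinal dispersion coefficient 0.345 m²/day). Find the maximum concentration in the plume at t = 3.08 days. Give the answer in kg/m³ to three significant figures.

The peak of an instantaneous 1D plume sits at x = vt; there the Gaussian factor is 1 and C_max = M/(n_e·A·√(4πDt)), where n_e·A is the pore area the mass is dissolved in.
√(4πDt) = √(4π × 0.345 × 3.08) = 3.654 m, so C_max = 0.372/(0.27 × 11.7 × 3.654) = 0.0322 kg/m³.

0.0322 kg/m³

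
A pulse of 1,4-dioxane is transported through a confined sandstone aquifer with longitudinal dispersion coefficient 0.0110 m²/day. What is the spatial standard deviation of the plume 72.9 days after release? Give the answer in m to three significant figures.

Dispersive spreading gives a Gaussian with σ² = 2Dt; advection only shifts the center.
σ = √(2 × 0.0110 × 72.9) = 1.27 m.

1.27 m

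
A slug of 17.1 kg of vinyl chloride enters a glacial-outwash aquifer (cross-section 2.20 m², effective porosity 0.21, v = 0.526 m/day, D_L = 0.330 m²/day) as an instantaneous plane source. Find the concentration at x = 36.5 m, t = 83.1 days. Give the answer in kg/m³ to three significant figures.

1.24 kg/m³

For an instantaneous plane source, C(x,t) = M/(n_e·A·√(4πDt)) · exp(−(x−vt)²/(4Dt)), with n_e·A the pore (flow) area.
Plume center vt = 0.526 × 83.1 = 43.7106 m, so the well at 36.5 m is 7.2106 m upgradient of the peak.
√(4πDt) = 18.56 m, giving peak height M/(n_e·A·√(4πDt)) = 17.1/(0.21 × 2.20 × 18.56) = 1.994 kg/m³.
(x−vt)²/(4Dt) = (-7.2106)²/(4 × 0.330 × 83.1) = 0.4740; exp(−0.4740) = 0.6225.
C = 1.994 × 0.6225 = 1.24 kg/m³.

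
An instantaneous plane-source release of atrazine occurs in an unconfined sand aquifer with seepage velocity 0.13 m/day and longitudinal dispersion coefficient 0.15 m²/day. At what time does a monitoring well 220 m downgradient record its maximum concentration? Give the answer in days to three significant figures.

For the 1D instantaneous-source solution, setting ∂C/∂t = 0 at fixed x gives v²t² + 2Dt − x² = 0, so t = (√(D² + v²x²) − D)/v².
√(D² + v²x²) = √(0.15² + 0.13² × 220²) = 28.60; v² = 0.0169.
t = (28.60 − 0.15)/0.0169 = 1680 days (vs. the pure-advection estimate x/v = 1690 d).

1680 days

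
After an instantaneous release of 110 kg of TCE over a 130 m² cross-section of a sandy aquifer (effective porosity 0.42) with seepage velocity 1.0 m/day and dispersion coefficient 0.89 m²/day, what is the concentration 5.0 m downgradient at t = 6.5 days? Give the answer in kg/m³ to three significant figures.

0.214 kg/m³

For an instantaneous plane source, C(x,t) = M/(n_e·A·√(4πDt)) · exp(−(x−vt)²/(4Dt)), with n_e·A the pore (flow) area.
Plume center vt = 1.0 × 6.5 = 6.5 m, so the well at 5.0 m is 1.5 m upgradient of the peak.
√(4πDt) = 8.526 m, giving peak height M/(n_e·A·√(4πDt)) = 110/(0.42 × 130 × 8.526) = 0.2363 kg/m³.
(x−vt)²/(4Dt) = (-1.5)²/(4 × 0.89 × 6.5) = 0.09723; exp(−0.09723) = 0.9073.
C = 0.2363 × 0.9073 = 0.214 kg/m³.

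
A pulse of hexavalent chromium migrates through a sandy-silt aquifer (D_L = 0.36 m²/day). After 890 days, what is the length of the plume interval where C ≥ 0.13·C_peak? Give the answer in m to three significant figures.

The plume is Gaussian with σ = √(2Dt) = √(2 × 0.36 × 890) = 25.31 m.
C/C_peak = exp(−Δx²/(2σ²)) = 0.13 ⇒ Δx = σ·√(−2 ln 0.13) = 25.31 × 2.020 = 51.13 m.
Width = 2Δx = 102 m.

102 m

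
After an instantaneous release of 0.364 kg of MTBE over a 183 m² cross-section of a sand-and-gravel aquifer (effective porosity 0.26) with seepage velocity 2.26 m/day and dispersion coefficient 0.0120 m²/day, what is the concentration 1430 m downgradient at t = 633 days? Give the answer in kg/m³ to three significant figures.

0.000774 kg/m³

For an instantaneous plane source, C(x,t) = M/(n_e·A·√(4πDt)) · exp(−(x−vt)²/(4Dt)), with n_e·A the pore (flow) area.
Plume center vt = 2.26 × 633 = 1430.58 m, so the well at 1430 m is 0.58 m upgradient of the peak.
√(4πDt) = 9.770 m, giving peak height M/(n_e·A·√(4πDt)) = 0.364/(0.26 × 183 × 9.770) = 0.0007830 kg/m³.
(x−vt)²/(4Dt) = (-0.58)²/(4 × 0.0120 × 633) = 0.01107; exp(−0.01107) = 0.9890.
C = 0.0007830 × 0.9890 = 0.000774 kg/m³.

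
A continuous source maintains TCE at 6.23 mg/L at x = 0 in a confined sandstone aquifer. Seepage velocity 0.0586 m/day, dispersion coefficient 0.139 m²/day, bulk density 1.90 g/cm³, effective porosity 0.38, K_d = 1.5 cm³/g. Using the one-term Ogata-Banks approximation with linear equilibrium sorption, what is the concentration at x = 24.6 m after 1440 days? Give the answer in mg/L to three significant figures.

0.101 mg/L

Retardation factor R = 1 + ρ_b·K_d/n = 1 + 1.90 × 1.5/0.38 = 8.500.
Sorption retards both mechanisms: v_R = v/R = 0.006894 m/day, D_R = D/R = 0.01635 m²/day.
v_R·t = 0.006894 × 1440 = 9.92736 m; 2√(D_R t) = 9.704 m; argument = (24.6 − 9.92736)/9.704 = 1.512.
C = C₀ × ½·erfc(1.512) = 6.23 × 0.01625 = 0.101 mg/L.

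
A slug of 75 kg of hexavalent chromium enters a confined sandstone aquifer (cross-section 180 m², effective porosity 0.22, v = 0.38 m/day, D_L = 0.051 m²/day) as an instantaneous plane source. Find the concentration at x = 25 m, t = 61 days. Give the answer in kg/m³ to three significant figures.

For an instantaneous plane source, C(x,t) = M/(n_e·A·√(4πDt)) · exp(−(x−vt)²/(4Dt)), with n_e·A the pore (flow) area.
Plume center vt = 0.38 × 61 = 23.18 m, so the well at 25 m is 1.82 m downgradient of the peak.
√(4πDt) = 6.253 m, giving peak height M/(n_e·A·√(4πDt)) = 75/(0.22 × 180 × 6.253) = 0.3029 kg/m³.
(x−vt)²/(4Dt) = (1.82)²/(4 × 0.051 × 61) = 0.2662; exp(−0.2662) = 0.7663.
C = 0.3029 × 0.7663 = 0.232 kg/m³.

0.232 kg/m³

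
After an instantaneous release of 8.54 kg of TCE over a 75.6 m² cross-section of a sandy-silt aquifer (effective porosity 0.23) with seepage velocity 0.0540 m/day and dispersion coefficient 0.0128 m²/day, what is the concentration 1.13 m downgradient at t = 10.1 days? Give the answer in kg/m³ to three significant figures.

0.199 kg/m³

For an instantaneous plane source, C(x,t) = M/(n_e·A·√(4πDt)) · exp(−(x−vt)²/(4Dt)), with n_e·A the pore (flow) area.
Plume center vt = 0.0540 × 10.1 = 0.5454 m, so the well at 1.13 m is 0.5846 m downgradient of the peak.
√(4πDt) = 1.275 m, giving peak height M/(n_e·A·√(4πDt)) = 8.54/(0.23 × 75.6 × 1.275) = 0.3852 kg/m³.
(x−vt)²/(4Dt) = (0.5846)²/(4 × 0.0128 × 10.1) = 0.6609; exp(−0.6609) = 0.5164.
C = 0.3852 × 0.5164 = 0.199 kg/m³.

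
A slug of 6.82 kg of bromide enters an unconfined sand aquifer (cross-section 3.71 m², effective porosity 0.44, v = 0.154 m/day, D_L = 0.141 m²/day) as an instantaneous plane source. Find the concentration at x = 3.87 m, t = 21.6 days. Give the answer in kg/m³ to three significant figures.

For an instantaneous plane source, C(x,t) = M/(n_e·A·√(4πDt)) · exp(−(x−vt)²/(4Dt)), with n_e·A the pore (flow) area.
Plume center vt = 0.154 × 21.6 = 3.3264 m, so the well at 3.87 m is 0.5436 m downgradient of the peak.
√(4πDt) = 6.186 m, giving peak height M/(n_e·A·√(4πDt)) = 6.82/(0.44 × 3.71 × 6.186) = 0.6754 kg/m³.
(x−vt)²/(4Dt) = (0.5436)²/(4 × 0.141 × 21.6) = 0.02426; exp(−0.02426) = 0.9760.
C = 0.6754 × 0.9760 = 0.659 kg/m³.

0.659 kg/m³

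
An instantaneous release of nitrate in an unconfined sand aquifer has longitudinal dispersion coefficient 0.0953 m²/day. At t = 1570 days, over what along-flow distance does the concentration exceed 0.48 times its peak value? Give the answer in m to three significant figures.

41.9 m

The plume is Gaussian with σ = √(2Dt) = √(2 × 0.0953 × 1570) = 17.30 m.
C/C_peak = exp(−Δx²/(2σ²)) = 0.48 ⇒ Δx = σ·√(−2 ln 0.48) = 17.30 × 1.212 = 20.97 m.
Width = 2Δx = 41.9 m.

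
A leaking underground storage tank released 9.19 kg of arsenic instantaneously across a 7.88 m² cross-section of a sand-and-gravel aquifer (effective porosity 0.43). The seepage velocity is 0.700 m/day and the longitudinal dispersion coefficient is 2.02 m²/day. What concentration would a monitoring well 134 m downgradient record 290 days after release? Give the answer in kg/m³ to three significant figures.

For an instantaneous plane source, C(x,t) = M/(n_e·A·√(4πDt)) · exp(−(x−vt)²/(4Dt)), with n_e·A the pore (flow) area.
Plume center vt = 0.700 × 290 = 203 m, so the well at 134 m is 69 m upgradient of the peak.
√(4πDt) = 85.80 m, giving peak height M/(n_e·A·√(4πDt)) = 9.19/(0.43 × 7.88 × 85.80) = 0.03161 kg/m³.
(x−vt)²/(4Dt) = (-69)²/(4 × 2.02 × 290) = 2.032; exp(−2.032) = 0.1311.
C = 0.03161 × 0.1311 = 0.00414 kg/m³.

0.00414 kg/m³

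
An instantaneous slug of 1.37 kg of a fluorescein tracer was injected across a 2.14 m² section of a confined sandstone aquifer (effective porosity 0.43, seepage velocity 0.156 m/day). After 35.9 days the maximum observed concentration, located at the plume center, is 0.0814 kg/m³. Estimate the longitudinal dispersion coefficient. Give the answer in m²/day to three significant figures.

0.742 m²/day

At the plume center C_max = M/(n_e·A·√(4πDt)), so D = M²/(4πt·(n_e·A·C_max)²).
n_e·A·C_max = 0.43 × 2.14 × 0.0814 = 0.07490 kg/m.
D = 1.37²/(4π × 35.9 × 0.07490²) = 0.742 m²/day.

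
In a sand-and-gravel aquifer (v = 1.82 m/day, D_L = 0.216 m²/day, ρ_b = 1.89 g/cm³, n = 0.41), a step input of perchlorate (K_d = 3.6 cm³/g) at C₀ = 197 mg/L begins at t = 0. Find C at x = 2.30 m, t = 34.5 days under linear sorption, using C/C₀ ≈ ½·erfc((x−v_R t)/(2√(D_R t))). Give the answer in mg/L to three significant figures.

180 mg/L

Retardation factor R = 1 + ρ_b·K_d/n = 1 + 1.89 × 3.6/0.41 = 17.60.
Sorption retards both mechanisms: v_R = v/R = 0.1034 m/day, D_R = D/R = 0.01227 m²/day.
v_R·t = 0.1034 × 34.5 = 3.5673 m; 2√(D_R t) = 1.301 m; argument = (2.30 − 3.5673)/1.301 = -0.9741.
C = C₀ × ½·erfc(-0.9741) = 197 × 0.9158 = 180 mg/L.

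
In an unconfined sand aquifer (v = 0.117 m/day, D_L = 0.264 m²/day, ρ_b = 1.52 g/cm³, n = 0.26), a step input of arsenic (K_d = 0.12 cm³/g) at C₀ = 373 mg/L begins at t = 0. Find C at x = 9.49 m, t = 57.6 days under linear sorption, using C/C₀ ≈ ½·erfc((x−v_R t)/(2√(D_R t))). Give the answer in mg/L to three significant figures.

Retardation factor R = 1 + ρ_b·K_d/n = 1 + 1.52 × 0.12/0.26 = 1.702.
Sorption retards both mechanisms: v_R = v/R = 0.06874 m/day, D_R = D/R = 0.1551 m²/day.
v_R·t = 0.06874 × 57.6 = 3.959424 m; 2√(D_R t) = 5.978 m; argument = (9.49 − 3.959424)/5.978 = 0.9252.
C = C₀ × ½·erfc(0.9252) = 373 × 0.09536 = 35.6 mg/L.

35.6 mg/L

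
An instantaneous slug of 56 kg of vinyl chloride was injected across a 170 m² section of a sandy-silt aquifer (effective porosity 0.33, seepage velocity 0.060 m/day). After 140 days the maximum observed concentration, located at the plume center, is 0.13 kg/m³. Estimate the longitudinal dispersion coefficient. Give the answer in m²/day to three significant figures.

At the plume center C_max = M/(n_e·A·√(4πDt)), so D = M²/(4πt·(n_e·A·C_max)²).
n_e·A·C_max = 0.33 × 170 × 0.13 = 7.293 kg/m.
D = 56²/(4π × 140 × 7.293²) = 0.0335 m²/day.

0.0335 m²/day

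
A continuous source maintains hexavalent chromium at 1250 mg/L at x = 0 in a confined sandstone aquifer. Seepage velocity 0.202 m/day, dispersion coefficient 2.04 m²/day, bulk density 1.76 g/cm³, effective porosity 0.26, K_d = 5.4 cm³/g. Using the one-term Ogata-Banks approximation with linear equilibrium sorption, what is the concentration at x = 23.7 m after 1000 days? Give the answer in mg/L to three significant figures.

Retardation factor R = 1 + ρ_b·K_d/n = 1 + 1.76 × 5.4/0.26 = 37.55.
Sorption retards both mechanisms: v_R = v/R = 0.005379 m/day, D_R = D/R = 0.05433 m²/day.
v_R·t = 0.005379 × 1000 = 5.379 m; 2√(D_R t) = 14.74 m; argument = (23.7 − 5.379)/14.74 = 1.243.
C = C₀ × ½·erfc(1.243) = 1250 × 0.03939 = 49.2 mg/L.

49.2 mg/L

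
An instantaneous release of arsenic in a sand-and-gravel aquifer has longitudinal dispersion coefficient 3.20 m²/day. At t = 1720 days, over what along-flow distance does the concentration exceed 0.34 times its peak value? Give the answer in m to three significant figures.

308 m

The plume is Gaussian with σ = √(2Dt) = √(2 × 3.20 × 1720) = 104.9 m.
C/C_peak = exp(−Δx²/(2σ²)) = 0.34 ⇒ Δx = σ·√(−2 ln 0.34) = 104.9 × 1.469 = 154.1 m.
Width = 2Δx = 308 m.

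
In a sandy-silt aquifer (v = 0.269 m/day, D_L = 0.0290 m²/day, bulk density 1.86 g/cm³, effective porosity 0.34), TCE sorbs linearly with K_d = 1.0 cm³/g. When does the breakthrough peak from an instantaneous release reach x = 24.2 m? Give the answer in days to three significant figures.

Retardation factor R = 1 + ρ_b·K_d/n = 1 + 1.86 × 1.0/0.34 = 6.471.
Sorption retards both mechanisms: v_R = v/R = 0.04157 m/day, D_R = D/R = 0.004482 m²/day.
Peak time from v_R²t² + 2D_R t − x² = 0: t = (√(D_R² + v_R²x²) − D_R)/v_R².
√(D_R² + v_R²x²) = √(0.004482² + 0.04157² × 24.2²) = 1.006; v_R² = 0.001728.
t = (1.006 − 0.004482)/0.001728 = 580 days.

580 days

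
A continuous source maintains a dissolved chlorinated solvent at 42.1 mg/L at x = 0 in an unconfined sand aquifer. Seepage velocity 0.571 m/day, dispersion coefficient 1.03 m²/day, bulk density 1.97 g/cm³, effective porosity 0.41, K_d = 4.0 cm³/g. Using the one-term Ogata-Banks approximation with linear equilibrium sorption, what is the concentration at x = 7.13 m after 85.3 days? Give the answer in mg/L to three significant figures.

2.30 mg/L

Retardation factor R = 1 + ρ_b·K_d/n = 1 + 1.97 × 4.0/0.41 = 20.22.
Sorption retards both mechanisms: v_R = v/R = 0.02824 m/day, D_R = D/R = 0.05094 m²/day.
v_R·t = 0.02824 × 85.3 = 2.408872 m; 2√(D_R t) = 4.169 m; argument = (7.13 − 2.408872)/4.169 = 1.132.
C = C₀ × ½·erfc(1.132) = 42.1 × 0.05470 = 2.30 mg/L.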